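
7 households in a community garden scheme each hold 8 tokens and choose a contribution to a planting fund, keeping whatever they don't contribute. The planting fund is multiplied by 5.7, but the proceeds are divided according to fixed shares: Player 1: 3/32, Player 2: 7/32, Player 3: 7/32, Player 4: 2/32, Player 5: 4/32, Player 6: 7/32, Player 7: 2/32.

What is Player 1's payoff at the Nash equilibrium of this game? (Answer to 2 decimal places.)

Each unit j contributes comes back to j as 5.7 × (j's share), so j prefers to contribute only if that share exceeds 1/5.7 = 0.1754; otherwise keeping the unit dominates.
The shares above 0.1754 belong to Player 2, Player 3 and Player 6, contributing 8 each; the remaining 4 contribute 0. Total contributed: 24.
Player 1 keeps 8 and receives 5.7 × 24 × 3/32 = 12.83 from the planting fund, for a payoff of 20.83.

20.83 tokens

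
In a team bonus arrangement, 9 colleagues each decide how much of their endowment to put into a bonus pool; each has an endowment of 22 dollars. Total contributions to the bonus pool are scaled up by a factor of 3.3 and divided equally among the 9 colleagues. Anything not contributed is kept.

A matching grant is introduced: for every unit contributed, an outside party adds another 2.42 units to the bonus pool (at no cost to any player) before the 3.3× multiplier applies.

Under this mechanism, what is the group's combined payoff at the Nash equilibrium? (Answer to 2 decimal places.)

With the mechanism, a contributed unit returns 3.3 × 3.42 / 9 = 1.2540 per unit of net cost to the contributor — now above 1 — so contributing fully is weakly dominant for every player.
At the Nash equilibrium everyone contributes 22. Group total payoff = 3.3 × 3.42 × 198 = 2234.63.

2234.63 dollars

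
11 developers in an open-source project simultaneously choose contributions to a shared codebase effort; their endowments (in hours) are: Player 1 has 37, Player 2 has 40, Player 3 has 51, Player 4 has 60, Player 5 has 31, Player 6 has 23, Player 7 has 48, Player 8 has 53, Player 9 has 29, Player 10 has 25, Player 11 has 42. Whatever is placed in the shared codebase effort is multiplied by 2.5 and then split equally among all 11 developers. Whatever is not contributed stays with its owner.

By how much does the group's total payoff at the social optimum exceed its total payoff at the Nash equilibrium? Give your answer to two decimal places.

The private return per contributed unit is 2.5/11 = 0.2273 < 1 for every player regardless of endowment, so the Nash equilibrium is zero contribution and the group total is Σ E_j = 37 + 40 + 51 + 60 + 31 + 23 + 48 + 53 + 29 + 25 + 42 = 439.
Each contributed unit returns 2.500 to the group, so the social optimum is full contribution by everyone: group total = 2.500 × 439 = 1097.50.
Efficiency loss = (2.500 − 1) × 439 = 658.50.

658.50 hours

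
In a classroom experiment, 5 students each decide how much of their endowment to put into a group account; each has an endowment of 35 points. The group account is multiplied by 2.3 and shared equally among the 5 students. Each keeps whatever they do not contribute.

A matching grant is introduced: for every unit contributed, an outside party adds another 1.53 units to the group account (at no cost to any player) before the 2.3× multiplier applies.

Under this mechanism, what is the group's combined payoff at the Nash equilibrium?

1018.33 points

Under the mechanism each unit contributed yields 2.3 × 2.53 / 5 = 1.1638 back to its contributor per unit of net cost, which exceeds 1, making full contribution the dominant choice for everyone.
So the Nash equilibrium is full contribution by all 5; the group earns 2.3 × 2.53 × 175 = 1018.33.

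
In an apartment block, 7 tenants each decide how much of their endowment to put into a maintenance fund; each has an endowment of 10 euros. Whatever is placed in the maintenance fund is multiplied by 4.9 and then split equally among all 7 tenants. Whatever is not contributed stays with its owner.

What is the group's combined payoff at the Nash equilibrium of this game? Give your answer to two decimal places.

70.00 euros

Each contributed unit returns 4.9/7 = 0.7000 to its contributor — below 1 — so contributing 0 is dominant for every player. At the Nash equilibrium everyone keeps their 10, and the group total is 7 × 10 = 70.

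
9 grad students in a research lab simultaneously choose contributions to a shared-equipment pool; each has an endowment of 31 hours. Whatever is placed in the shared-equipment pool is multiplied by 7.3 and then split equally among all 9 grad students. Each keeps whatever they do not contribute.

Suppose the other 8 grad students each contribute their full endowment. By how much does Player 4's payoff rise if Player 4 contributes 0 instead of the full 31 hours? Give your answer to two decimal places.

Switching from a contribution of 31 to 0 lets Player 4 keep an extra 31 hours, but lowers the shared-equipment pool by 31, which costs Player 4 their own share of that drop: 7.3/9 × 31 = 25.14.
Net gain = 31 − 25.14 = 5.86. The private return per contributed unit (0.8111) is below 1, so free-riding is indeed the best response regardless of what the others do.

5.86 hours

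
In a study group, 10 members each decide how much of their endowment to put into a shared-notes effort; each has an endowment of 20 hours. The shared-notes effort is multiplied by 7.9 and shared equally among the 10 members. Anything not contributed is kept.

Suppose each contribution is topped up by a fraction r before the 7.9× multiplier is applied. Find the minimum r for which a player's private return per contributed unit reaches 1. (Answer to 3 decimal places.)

0.266

With matching at rate r, one contributed unit becomes (1 + r) in the shared-notes effort and returns 7.9 × (1 + r) / 10 to the contributor.
Setting this equal to 1: 1 + r = 10/7.9 = 1.2658.
So the minimum matching rate is r = 1.2658 − 1 = 0.266.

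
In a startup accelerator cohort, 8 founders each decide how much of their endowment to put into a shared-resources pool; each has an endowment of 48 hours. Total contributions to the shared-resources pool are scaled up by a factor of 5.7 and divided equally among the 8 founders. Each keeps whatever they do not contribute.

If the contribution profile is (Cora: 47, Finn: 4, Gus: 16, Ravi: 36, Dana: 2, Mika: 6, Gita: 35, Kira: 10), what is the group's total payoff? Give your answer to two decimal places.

Total contributed: 47 + 4 + 16 + 36 + 2 + 6 + 35 + 10 = 156; total kept: 8 × 48 − 156 = 228.
The shared-resources pool pays out 5.7 × 156 = 889.20 in aggregate.
Group total = 228 + 889.20 = 1117.20.

1117.20 hours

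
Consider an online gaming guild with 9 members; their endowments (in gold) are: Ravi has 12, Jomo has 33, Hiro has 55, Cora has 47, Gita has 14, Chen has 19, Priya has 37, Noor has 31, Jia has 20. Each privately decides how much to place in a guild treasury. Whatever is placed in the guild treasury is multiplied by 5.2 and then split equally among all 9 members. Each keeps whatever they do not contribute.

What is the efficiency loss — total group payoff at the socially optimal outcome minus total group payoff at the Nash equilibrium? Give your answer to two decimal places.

1125.60 gold

The private return per contributed unit is 5.2/9 = 0.5778 < 1 for every player regardless of endowment, so the Nash equilibrium is zero contribution and the group total is Σ E_j = 12 + 33 + 55 + 47 + 14 + 19 + 37 + 31 + 20 = 268.
Each contributed unit returns 5.200 to the group, so the social optimum is full contribution by everyone: group total = 5.200 × 268 = 1393.60.
Efficiency loss = (5.200 − 1) × 268 = 1125.60.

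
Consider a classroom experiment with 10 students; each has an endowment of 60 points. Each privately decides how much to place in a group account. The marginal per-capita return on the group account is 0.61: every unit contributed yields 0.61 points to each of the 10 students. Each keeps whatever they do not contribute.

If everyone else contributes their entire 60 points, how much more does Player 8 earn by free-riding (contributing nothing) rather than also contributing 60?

Switching from a contribution of 60 to 0 lets Player 8 keep an extra 60 points, but lowers the group account by 60, which costs Player 8 their own share of that drop: 0.61 × 60 = 36.60.
Net gain = 60 − 36.60 = 23.40. The private return per contributed unit (0.61) is below 1, so free-riding is indeed the best response regardless of what the others do.

23.40 points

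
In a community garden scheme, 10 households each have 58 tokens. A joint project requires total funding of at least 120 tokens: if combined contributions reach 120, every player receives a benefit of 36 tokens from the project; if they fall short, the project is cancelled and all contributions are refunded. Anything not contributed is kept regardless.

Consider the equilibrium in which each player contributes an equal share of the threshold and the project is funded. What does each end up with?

Equal share of the threshold: 120/10 = 12.
At this profile no one gains by cutting their contribution: any cut drops the total below 120, the project is cancelled, contributions are refunded, and the deviator ends with 58, which is less than 58 − 12 + 36 = 82. Contributing more than 12 just wastes the excess. So contributing exactly 12 is a best response.
Each player's payoff: 58 − 12 + 36 = 82.

82 tokens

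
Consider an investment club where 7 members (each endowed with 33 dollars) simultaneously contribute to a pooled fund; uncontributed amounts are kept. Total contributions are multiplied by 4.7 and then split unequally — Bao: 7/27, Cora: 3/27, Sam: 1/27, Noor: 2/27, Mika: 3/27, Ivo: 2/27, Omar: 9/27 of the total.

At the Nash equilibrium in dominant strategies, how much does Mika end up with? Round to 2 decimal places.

Each unit j contributes comes back to j as 4.7 × (j's share), so j prefers to contribute only if that share exceeds 1/4.7 = 0.2128; otherwise keeping the unit dominates.
The shares above 0.2128 belong to Bao and Omar, contributing 33 each; the remaining 5 contribute 0. Total contributed: 66.
Mika keeps 33 and receives 4.7 × 66 × 3/27 = 34.47 from the pooled fund, for a payoff of 67.47.

67.47 dollars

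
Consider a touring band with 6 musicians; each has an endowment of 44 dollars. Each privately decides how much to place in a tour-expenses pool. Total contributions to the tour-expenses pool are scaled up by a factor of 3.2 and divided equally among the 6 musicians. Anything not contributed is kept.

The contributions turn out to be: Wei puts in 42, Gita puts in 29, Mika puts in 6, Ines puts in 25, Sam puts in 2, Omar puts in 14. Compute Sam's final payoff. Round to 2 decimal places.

104.93 dollars

Total contributed: 42 + 29 + 6 + 25 + 2 + 14 = 118.
Each receives 3.2 × 118 / 6 = 62.93 from the tour-expenses pool.
Sam keeps 44 − 2 = 42, so Sam's payoff is 42 + 62.93 = 104.93.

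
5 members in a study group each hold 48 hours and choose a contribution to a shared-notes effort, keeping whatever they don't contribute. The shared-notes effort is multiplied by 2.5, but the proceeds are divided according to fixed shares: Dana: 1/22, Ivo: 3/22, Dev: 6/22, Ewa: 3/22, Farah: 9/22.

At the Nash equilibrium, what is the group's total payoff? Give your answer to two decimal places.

A player with share s gets back 2.5·s per unit contributed, so full contribution is dominant for anyone with s > 1/2.5 = 0.4000 and zero contribution is dominant for anyone below.
Only Farah (9/22) clears that bar, contributing 48; the remaining 4 contribute 0. Total contributed: 48.
The shared-notes effort pays out 2.5 × 48 = 120.00 in total (split across the unequal shares, but the aggregate is all that matters for the group sum).
The 4 free-riders keep 48 each, adding 192. Group total = 192 + 120.00 = 312.00.

312.00 hours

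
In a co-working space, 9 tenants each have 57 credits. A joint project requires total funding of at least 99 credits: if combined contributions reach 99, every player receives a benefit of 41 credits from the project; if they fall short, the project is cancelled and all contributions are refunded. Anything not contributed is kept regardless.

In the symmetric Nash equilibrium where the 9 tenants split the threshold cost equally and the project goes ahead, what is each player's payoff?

Equal share of the threshold: 99/9 = 11.
At this profile no one gains by cutting their contribution: any cut drops the total below 99, the project is cancelled, contributions are refunded, and the deviator ends with 57, which is less than 57 − 11 + 41 = 87. Contributing more than 11 just wastes the excess. So contributing exactly 11 is a best response.
Each player's payoff: 57 − 11 + 41 = 87.

87 credits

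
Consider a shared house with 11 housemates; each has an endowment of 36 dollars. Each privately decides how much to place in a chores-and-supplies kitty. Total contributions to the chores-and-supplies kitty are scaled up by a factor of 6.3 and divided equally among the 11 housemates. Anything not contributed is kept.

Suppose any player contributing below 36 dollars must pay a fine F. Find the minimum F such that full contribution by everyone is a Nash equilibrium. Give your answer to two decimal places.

15.38 dollars

Given the others contribute fully, the best deviation is to contribute 0 (any partial contribution still incurs the fine and gives up units whose private return 0.5727 is below 1).
Deviating from 36 to 0 saves 36 dollars but forfeits the deviator's share of the drop in the chores-and-supplies kitty: 6.3/11 × 36 = 20.62.
So the deviation gain is 36 − 20.62 = 15.38, and the fine must be at least 15.38 dollars to wipe it out.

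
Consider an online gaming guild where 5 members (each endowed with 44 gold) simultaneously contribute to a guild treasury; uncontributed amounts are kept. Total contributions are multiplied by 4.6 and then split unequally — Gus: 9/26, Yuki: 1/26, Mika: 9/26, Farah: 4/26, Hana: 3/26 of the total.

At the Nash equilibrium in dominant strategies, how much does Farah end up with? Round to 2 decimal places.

106.28 gold

For player j, contributing a unit is worthwhile iff 4.6 × (j's share) ≥ 1, i.e. iff j's share is at least 0.2174.
Gus and Mika are above the threshold, contributing 44 each; the remaining 3 contribute 0. Total contributed: 88.
Farah keeps 44 and receives 4.6 × 88 × 4/26 = 62.28 from the guild treasury, for a payoff of 106.28.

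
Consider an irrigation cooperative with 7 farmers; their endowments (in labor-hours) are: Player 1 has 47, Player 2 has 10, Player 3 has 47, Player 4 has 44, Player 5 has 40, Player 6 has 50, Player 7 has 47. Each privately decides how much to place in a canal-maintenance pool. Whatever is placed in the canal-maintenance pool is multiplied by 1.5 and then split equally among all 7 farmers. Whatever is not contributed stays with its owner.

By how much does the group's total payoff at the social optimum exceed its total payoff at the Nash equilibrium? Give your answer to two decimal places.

142.50 labor-hours

The private return per contributed unit is 1.5/7 = 0.2143 < 1 for every player regardless of endowment, so the Nash equilibrium is zero contribution and the group total is Σ E_j = 47 + 10 + 47 + 44 + 40 + 50 + 47 = 285.
Each contributed unit returns 1.500 to the group, so the social optimum is full contribution by everyone: group total = 1.500 × 285 = 427.50.
Efficiency loss = (1.500 − 1) × 285 = 142.50.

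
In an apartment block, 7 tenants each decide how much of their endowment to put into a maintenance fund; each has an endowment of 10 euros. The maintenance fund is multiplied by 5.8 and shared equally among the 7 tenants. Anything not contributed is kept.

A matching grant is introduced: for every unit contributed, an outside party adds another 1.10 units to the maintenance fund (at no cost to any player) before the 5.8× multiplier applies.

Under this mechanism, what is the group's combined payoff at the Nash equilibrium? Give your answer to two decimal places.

852.60 euros

The effective private return per unit is now 5.8 × 2.10 / 7 = 1.7400 > 1, so every player's dominant strategy flips to full contribution.
So the Nash equilibrium is full contribution by all 7; the group earns 5.8 × 2.10 × 70 = 852.60.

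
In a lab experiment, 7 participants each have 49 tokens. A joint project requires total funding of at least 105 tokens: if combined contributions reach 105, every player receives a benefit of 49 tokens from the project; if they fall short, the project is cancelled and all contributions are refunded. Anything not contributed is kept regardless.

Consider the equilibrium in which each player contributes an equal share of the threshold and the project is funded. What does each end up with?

Equal share of the threshold: 105/7 = 15.
At this profile no one gains by cutting their contribution: any cut drops the total below 105, the project is cancelled, contributions are refunded, and the deviator ends with 49, which is less than 49 − 15 + 49 = 83. Contributing more than 15 just wastes the excess. So contributing exactly 15 is a best response.
Each player's payoff: 49 − 15 + 49 = 83.

83 tokens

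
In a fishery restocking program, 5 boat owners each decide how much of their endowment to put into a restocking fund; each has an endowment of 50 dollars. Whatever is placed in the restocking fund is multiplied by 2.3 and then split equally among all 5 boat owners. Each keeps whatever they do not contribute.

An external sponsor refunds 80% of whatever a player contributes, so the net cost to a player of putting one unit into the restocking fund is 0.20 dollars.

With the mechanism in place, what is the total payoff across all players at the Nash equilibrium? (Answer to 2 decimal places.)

The effective private return per unit is now (2.3/5) / 0.20 = 2.3000 > 1, so every player's dominant strategy flips to full contribution.
At the Nash equilibrium everyone contributes 50. Group total payoff = 5 × (50 × 0.80 + 2.3 × 50) = 775.00.

775.00 dollars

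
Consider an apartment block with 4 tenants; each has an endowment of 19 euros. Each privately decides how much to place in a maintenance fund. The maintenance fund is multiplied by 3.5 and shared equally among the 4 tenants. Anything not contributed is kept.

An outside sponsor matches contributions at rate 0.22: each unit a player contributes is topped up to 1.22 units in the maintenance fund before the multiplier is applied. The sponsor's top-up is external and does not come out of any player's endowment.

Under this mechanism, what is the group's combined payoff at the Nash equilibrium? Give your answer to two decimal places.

324.52 euros

Under the mechanism each unit contributed yields 3.5 × 1.22 / 4 = 1.0675 back to its contributor per unit of net cost, which exceeds 1, making full contribution the dominant choice for everyone.
So the Nash equilibrium is full contribution by all 4; the group earns 3.5 × 1.22 × 76 = 324.52.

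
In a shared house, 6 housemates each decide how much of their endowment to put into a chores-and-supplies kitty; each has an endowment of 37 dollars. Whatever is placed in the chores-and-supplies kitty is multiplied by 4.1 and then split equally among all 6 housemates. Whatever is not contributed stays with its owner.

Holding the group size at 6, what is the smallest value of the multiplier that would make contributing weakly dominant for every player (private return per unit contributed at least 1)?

6

A contributed unit returns (multiplier)/6 to its contributor.
This reaches 1 exactly when the multiplier is 6.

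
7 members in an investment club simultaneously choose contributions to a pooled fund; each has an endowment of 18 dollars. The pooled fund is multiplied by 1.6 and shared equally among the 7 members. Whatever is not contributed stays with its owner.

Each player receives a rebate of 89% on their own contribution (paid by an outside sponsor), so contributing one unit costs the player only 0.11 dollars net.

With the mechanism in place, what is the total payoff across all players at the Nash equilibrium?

313.74 dollars

With the mechanism, a contributed unit returns (1.6/7) / 0.11 = 2.0779 per unit of net cost to the contributor — now above 1 — so contributing fully is weakly dominant for every player.
So the Nash equilibrium is full contribution by all 7; the group earns 7 × (18 × 0.89 + 1.6 × 18) = 313.74.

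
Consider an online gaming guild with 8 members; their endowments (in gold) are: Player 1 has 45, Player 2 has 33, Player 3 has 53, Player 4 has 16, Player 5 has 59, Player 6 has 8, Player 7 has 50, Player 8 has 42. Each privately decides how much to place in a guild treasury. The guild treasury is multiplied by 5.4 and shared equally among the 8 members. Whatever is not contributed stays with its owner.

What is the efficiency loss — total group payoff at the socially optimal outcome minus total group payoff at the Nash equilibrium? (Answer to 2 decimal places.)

1346.40 gold

The private return per contributed unit is 5.4/8 = 0.6750 < 1 for every player regardless of endowment, so the Nash equilibrium is zero contribution and the group total is Σ E_j = 45 + 33 + 53 + 16 + 59 + 8 + 50 + 42 = 306.
Each contributed unit returns 5.400 to the group, so the social optimum is full contribution by everyone: group total = 5.400 × 306 = 1652.40.
Efficiency loss = (5.400 − 1) × 306 = 1346.40.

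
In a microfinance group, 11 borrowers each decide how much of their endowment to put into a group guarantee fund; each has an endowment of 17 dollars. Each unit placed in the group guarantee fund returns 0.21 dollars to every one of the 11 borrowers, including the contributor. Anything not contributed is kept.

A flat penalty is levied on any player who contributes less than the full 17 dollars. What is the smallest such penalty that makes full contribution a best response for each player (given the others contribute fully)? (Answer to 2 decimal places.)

Given the others contribute fully, the best deviation is to contribute 0 (any partial contribution still incurs the fine and gives up units whose private return 0.21 is below 1).
Deviating from 17 to 0 saves 17 dollars but forfeits the deviator's share of the drop in the group guarantee fund: 0.21 × 17 = 3.57.
So the deviation gain is 17 − 3.57 = 13.43, and the fine must be at least 13.43 dollars to wipe it out.

13.43 dollars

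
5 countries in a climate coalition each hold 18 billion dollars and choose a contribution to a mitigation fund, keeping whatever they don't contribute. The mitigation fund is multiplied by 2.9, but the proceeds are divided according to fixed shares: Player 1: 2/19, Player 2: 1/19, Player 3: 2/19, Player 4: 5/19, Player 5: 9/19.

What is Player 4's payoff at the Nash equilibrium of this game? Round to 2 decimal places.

Each unit j contributes comes back to j as 2.9 × (j's share), so j prefers to contribute only if that share exceeds 1/2.9 = 0.3448; otherwise keeping the unit dominates.
Player 5 alone (share 9/19) is above the threshold, contributing 18; the remaining 4 contribute 0. Total contributed: 18.
Player 4 keeps 18 and receives 2.9 × 18 × 5/19 = 13.74 from the mitigation fund, for a payoff of 31.74.

31.74 billion dollars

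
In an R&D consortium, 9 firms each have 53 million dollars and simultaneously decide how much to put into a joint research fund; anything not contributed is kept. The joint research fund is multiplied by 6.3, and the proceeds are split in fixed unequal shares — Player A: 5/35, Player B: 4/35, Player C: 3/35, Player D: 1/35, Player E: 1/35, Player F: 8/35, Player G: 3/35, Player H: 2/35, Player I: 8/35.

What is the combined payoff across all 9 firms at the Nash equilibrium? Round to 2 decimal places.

1038.80 million dollars

Each unit j contributes comes back to j as 6.3 × (j's share), so j prefers to contribute only if that share exceeds 1/6.3 = 0.1587; otherwise keeping the unit dominates.
The shares above 0.1587 belong to Player F and Player I, contributing 53 each; the remaining 7 contribute 0. Total contributed: 106.
The joint research fund pays out 6.3 × 106 = 667.80 in total (split across the unequal shares, but the aggregate is all that matters for the group sum).
The 7 free-riders keep 53 each, adding 371. Group total = 371 + 667.80 = 1038.80.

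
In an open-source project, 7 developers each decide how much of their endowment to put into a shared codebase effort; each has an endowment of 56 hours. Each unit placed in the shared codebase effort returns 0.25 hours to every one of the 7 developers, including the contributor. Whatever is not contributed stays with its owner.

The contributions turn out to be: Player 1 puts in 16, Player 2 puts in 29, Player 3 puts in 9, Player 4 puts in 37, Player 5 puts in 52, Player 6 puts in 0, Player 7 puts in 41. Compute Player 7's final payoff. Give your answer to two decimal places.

Total contributed: 16 + 29 + 9 + 37 + 52 + 0 + 41 = 184.
Each receives 0.25 × 184 = 46.00 from the shared codebase effort.
Player 7 keeps 56 − 41 = 15, so Player 7's payoff is 15 + 46.00 = 61.00.

61.00 hours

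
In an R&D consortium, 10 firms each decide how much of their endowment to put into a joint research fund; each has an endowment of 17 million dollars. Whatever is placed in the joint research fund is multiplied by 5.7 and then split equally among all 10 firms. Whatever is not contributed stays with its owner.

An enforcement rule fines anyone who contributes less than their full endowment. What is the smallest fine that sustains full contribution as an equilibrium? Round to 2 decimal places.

7.31 million dollars

Given the others contribute fully, the best deviation is to contribute 0 (any partial contribution still incurs the fine and gives up units whose private return 0.5700 is below 1).
Deviating from 17 to 0 saves 17 million dollars but forfeits the deviator's share of the drop in the joint research fund: 5.7/10 × 17 = 9.69.
So the deviation gain is 17 − 9.69 = 7.31, and the fine must be at least 7.31 million dollars to wipe it out.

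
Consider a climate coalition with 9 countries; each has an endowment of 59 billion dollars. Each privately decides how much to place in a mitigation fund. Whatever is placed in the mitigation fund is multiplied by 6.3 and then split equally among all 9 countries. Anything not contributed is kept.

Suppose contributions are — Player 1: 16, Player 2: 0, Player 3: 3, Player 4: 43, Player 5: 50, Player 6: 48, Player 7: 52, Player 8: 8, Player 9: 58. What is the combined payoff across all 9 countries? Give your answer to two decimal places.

Total contributed: 16 + 0 + 3 + 43 + 50 + 48 + 52 + 8 + 58 = 278; total kept: 9 × 59 − 278 = 253.
The mitigation fund pays out 6.3 × 278 = 1751.40 in aggregate.
Group total = 253 + 1751.40 = 2004.40.

2004.40 billion dollars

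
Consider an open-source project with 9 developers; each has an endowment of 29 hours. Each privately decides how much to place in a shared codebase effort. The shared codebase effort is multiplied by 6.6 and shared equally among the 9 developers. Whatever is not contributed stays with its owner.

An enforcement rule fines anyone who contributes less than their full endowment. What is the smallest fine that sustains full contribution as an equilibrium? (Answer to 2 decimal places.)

Given the others contribute fully, the best deviation is to contribute 0 (any partial contribution still incurs the fine and gives up units whose private return 0.7333 is below 1).
Deviating from 29 to 0 saves 29 hours but forfeits the deviator's share of the drop in the shared codebase effort: 6.6/9 × 29 = 21.27.
So the deviation gain is 29 − 21.27 = 7.73, and the fine must be at least 7.73 hours to wipe it out.

7.73 hours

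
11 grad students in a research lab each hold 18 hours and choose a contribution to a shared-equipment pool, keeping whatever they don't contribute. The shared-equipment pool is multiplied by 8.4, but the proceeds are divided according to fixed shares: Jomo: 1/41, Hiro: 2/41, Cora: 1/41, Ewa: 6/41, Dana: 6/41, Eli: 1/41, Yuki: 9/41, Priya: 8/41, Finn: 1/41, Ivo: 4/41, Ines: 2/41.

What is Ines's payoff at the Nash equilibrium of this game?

A player with share s gets back 8.4·s per unit contributed, so full contribution is dominant for anyone with s > 1/8.4 = 0.1190 and zero contribution is dominant for anyone below.
The shares above 0.1190 belong to Ewa, Dana, Yuki and Priya, contributing 18 each; the remaining 7 contribute 0. Total contributed: 72.
Ines keeps 18 and receives 8.4 × 72 × 2/41 = 29.50 from the shared-equipment pool, for a payoff of 47.50.

47.50 hours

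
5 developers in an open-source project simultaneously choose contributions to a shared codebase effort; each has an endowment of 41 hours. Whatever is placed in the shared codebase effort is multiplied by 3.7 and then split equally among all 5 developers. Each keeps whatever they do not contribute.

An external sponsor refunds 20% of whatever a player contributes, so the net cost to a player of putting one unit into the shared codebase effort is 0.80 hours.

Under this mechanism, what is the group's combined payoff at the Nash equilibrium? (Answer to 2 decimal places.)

205.00 hours

The effective private return is (3.7/5) / 0.80 = 0.9250, which is still under 1, so the mechanism doesn't change anyone's dominant strategy: zero contribution.
At the Nash equilibrium no one contributes; group total payoff = 5 × 41 = 205.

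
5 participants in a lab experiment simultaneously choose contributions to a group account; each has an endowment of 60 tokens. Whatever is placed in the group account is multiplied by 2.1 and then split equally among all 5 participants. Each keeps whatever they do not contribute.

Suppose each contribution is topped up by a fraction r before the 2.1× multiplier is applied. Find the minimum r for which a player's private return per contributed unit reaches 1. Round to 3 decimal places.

With matching at rate r, one contributed unit becomes (1 + r) in the group account and returns 2.1 × (1 + r) / 5 to the contributor.
Setting this equal to 1: 1 + r = 5/2.1 = 2.3810.
So the minimum matching rate is r = 2.3810 − 1 = 1.381.

1.381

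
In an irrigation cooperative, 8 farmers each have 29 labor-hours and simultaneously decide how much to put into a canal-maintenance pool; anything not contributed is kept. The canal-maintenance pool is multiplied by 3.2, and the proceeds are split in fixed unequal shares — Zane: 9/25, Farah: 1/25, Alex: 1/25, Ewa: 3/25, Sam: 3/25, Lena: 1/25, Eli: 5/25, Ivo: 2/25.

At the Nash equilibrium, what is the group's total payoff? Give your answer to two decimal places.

A player with share s gets back 3.2·s per unit contributed, so full contribution is dominant for anyone with s > 1/3.2 = 0.3125 and zero contribution is dominant for anyone below.
The only share above 0.3125 is Zane's 9/25, contributing 29; the remaining 7 contribute 0. Total contributed: 29.
The canal-maintenance pool pays out 3.2 × 29 = 92.80 in total (split across the unequal shares, but the aggregate is all that matters for the group sum).
The 7 free-riders keep 29 each, adding 203. Group total = 203 + 92.80 = 295.80.

295.80 labor-hours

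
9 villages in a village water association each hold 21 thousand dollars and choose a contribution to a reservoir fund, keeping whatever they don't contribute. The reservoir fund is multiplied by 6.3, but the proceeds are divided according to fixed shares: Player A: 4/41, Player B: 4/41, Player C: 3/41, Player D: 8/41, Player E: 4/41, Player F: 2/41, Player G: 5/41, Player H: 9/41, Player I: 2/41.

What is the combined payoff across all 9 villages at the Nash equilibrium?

411.60 thousand dollars

A player with share s gets back 6.3·s per unit contributed, so full contribution is dominant for anyone with s > 1/6.3 = 0.1587 and zero contribution is dominant for anyone below.
Player D and Player H are above the threshold, contributing 21 each; the remaining 7 contribute 0. Total contributed: 42.
The reservoir fund pays out 6.3 × 42 = 264.60 in total (split across the unequal shares, but the aggregate is all that matters for the group sum).
The 7 free-riders keep 21 each, adding 147. Group total = 147 + 264.60 = 411.60.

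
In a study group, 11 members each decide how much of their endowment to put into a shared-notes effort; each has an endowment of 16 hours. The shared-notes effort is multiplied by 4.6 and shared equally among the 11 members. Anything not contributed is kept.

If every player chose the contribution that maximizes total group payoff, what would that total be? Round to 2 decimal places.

809.60 hours

Each contributed unit returns 4.600 to the group as a whole (0.4182 to each of 11 players), which exceeds 1, so the social optimum is full contribution: group total = 4.600 × 176 = 809.60.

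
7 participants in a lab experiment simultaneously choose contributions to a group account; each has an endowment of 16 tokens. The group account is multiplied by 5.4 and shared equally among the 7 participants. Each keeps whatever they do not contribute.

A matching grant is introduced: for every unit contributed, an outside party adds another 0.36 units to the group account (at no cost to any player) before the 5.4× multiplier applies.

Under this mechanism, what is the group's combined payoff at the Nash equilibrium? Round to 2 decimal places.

The effective private return per unit is now 5.4 × 1.36 / 7 = 1.0491 > 1, so every player's dominant strategy flips to full contribution.
So the Nash equilibrium is full contribution by all 7; the group earns 5.4 × 1.36 × 112 = 822.53.

822.53 tokens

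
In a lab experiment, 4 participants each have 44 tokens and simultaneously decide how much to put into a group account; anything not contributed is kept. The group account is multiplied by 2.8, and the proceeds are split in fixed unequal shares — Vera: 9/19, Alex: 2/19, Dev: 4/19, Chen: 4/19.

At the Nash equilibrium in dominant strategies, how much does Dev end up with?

Player j's private return per contributed unit is 2.8 × (j's share). Contributing is weakly dominant for j when that share is at least 1/2.8 = 0.3571, and contributing 0 is dominant otherwise.
Vera alone (share 9/19) is above the threshold, contributing 44; the remaining 3 contribute 0. Total contributed: 44.
Dev keeps 44 and receives 2.8 × 44 × 4/19 = 25.94 from the group account, for a payoff of 69.94.

69.94 tokens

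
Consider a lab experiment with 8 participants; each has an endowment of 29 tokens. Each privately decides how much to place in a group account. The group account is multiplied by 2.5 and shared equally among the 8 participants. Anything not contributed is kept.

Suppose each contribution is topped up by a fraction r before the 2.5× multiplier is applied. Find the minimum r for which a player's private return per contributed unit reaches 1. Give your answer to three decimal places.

2.200

With matching at rate r, one contributed unit becomes (1 + r) in the group account and returns 2.5 × (1 + r) / 8 to the contributor.
Setting this equal to 1: 1 + r = 8/2.5 = 3.2000.
So the minimum matching rate is r = 3.2000 − 1 = 2.200.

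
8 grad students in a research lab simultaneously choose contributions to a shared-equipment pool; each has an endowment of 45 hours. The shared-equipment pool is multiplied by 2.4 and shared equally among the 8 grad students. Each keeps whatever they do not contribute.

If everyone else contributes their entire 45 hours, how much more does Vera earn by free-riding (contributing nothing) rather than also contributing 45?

Switching from a contribution of 45 to 0 lets Vera keep an extra 45 hours, but lowers the shared-equipment pool by 45, which costs Vera their own share of that drop: 2.4/8 × 45 = 13.50.
Net gain = 45 − 13.50 = 31.50. The private return per contributed unit (0.3000) is below 1, so free-riding is indeed the best response regardless of what the others do.

31.50 hours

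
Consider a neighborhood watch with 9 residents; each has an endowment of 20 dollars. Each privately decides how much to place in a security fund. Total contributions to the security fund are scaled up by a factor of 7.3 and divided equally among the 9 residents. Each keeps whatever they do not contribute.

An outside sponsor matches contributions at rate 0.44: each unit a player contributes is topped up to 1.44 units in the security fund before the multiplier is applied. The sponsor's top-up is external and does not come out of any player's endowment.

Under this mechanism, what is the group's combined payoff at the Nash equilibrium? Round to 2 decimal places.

Under the mechanism each unit contributed yields 7.3 × 1.44 / 9 = 1.1680 back to its contributor per unit of net cost, which exceeds 1, making full contribution the dominant choice for everyone.
So the Nash equilibrium is full contribution by all 9; the group earns 7.3 × 1.44 × 180 = 1892.16.

1892.16 dollars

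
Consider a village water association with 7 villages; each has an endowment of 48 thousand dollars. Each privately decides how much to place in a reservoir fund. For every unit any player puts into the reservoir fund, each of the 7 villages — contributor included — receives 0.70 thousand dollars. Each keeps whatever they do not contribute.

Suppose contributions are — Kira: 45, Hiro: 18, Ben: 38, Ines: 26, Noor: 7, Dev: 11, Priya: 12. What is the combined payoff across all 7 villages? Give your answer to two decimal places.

Total contributed: 45 + 18 + 38 + 26 + 7 + 11 + 12 = 157; total kept: 7 × 48 − 157 = 179.
The reservoir fund pays out 0.70 × 7 × 157 = 769.30 in aggregate.
Group total = 179 + 769.30 = 948.30.

948.30 thousand dollars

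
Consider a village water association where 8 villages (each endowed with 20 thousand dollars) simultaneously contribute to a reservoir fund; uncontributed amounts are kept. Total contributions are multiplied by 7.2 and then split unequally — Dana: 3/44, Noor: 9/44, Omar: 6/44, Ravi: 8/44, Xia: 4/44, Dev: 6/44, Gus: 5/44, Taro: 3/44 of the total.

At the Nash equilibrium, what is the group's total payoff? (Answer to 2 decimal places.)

408.00 thousand dollars

Each unit j contributes comes back to j as 7.2 × (j's share), so j prefers to contribute only if that share exceeds 1/7.2 = 0.1389; otherwise keeping the unit dominates.
Noor and Ravi are above the threshold, contributing 20 each; the remaining 6 contribute 0. Total contributed: 40.
The reservoir fund pays out 7.2 × 40 = 288.00 in total (split across the unequal shares, but the aggregate is all that matters for the group sum).
The 6 free-riders keep 20 each, adding 120. Group total = 120 + 288.00 = 408.00.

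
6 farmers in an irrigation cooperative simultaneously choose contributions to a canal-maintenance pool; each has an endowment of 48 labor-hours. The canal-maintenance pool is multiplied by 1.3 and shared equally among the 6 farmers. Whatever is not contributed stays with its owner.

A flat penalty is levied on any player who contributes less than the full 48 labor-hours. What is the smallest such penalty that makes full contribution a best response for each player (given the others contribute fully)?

Given the others contribute fully, the best deviation is to contribute 0 (any partial contribution still incurs the fine and gives up units whose private return 0.2167 is below 1).
Deviating from 48 to 0 saves 48 labor-hours but forfeits the deviator's share of the drop in the canal-maintenance pool: 1.3/6 × 48 = 10.40.
So the deviation gain is 48 − 10.40 = 37.60, and the fine must be at least 37.60 labor-hours to wipe it out.

37.60 labor-hours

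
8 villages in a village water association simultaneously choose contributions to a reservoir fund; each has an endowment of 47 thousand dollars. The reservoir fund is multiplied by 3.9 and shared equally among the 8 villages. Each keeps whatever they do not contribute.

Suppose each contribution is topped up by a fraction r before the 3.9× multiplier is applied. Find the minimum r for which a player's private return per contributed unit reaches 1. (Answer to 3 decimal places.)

With matching at rate r, one contributed unit becomes (1 + r) in the reservoir fund and returns 3.9 × (1 + r) / 8 to the contributor.
Setting this equal to 1: 1 + r = 8/3.9 = 2.0513.
So the minimum matching rate is r = 2.0513 − 1 = 1.051.

1.051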